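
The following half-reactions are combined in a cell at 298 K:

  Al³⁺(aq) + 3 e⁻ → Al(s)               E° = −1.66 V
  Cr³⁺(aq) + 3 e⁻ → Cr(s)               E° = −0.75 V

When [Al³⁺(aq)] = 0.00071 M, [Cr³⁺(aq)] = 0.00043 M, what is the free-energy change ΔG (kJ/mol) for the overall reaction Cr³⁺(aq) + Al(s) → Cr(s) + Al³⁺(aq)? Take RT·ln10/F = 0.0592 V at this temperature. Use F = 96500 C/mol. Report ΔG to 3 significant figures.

With Cr³⁺/Cr reduced at the cathode, E°cell = −0.75 − (−1.66) = +0.91 V and n = 3.
Q = [Al³⁺(aq)] / [Cr³⁺(aq)] = 1.65, so log Q = 0.218 and E = +0.91 − (0.0592/3)(0.218) = +0.9057 V.
Finally ΔG = −nFE = −(3)(96500 C/mol)(+0.9057 V) = −262 kJ/mol.

−262 kJ/mol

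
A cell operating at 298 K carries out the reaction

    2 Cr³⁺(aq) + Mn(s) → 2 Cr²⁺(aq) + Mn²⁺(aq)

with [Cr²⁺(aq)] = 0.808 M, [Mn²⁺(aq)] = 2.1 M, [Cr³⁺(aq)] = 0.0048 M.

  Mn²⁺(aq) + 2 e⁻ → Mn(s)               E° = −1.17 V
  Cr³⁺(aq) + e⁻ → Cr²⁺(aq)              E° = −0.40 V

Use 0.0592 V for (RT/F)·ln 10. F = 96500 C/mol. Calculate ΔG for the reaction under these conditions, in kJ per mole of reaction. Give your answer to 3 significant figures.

E°cell = −0.40 − (−1.17) = +0.77 V; the balanced reaction transfers n = 2 electrons.
Here Q = ([Cr²⁺(aq)]^2·[Mn²⁺(aq)]) / [Cr³⁺(aq)]^2 = 5.95×10^4 (log Q = 4.775), giving E = +0.77 − (0.0592/2)·(4.775) = +0.6287 V.
ΔG = −nFE = −(2)(96500)(+0.6287) J/mol = −121 kJ/mol.

−121 kJ/mol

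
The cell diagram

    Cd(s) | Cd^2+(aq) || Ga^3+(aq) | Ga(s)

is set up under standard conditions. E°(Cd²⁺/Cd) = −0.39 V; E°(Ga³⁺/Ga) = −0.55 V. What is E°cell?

By convention the left-hand electrode in cell notation is the anode (oxidation) and the right-hand electrode is the cathode (reduction).
E°cell = E°(right) − E°(left) = −0.55 − (−0.39) = −0.16 V.
The negative sign shows that, as written, the cell would require an external voltage to drive the reaction.

−0.16 V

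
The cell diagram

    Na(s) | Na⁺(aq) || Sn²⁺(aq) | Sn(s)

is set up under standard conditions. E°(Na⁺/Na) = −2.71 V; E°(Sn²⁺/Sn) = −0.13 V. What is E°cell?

+2.58 V

By convention the left-hand electrode in cell notation is the anode (oxidation) and the right-hand electrode is the cathode (reduction).
E°cell = E°(right) − E°(left) = −0.13 − (−2.71) = +2.58 V.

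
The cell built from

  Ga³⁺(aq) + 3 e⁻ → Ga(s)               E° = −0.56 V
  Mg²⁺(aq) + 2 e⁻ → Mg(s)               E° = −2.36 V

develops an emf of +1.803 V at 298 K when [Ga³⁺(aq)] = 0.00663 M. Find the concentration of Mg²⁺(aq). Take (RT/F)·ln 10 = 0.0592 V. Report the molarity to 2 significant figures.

0.028 M

Ga³⁺/Ga is the cathode (higher E°); E°cell = −0.56 − (−2.36) = +1.80 V with n = 6.
From the Nernst equation, log Q = n(E° − E)/0.0592 = 6·(+1.80 − (+1.803))/0.0592 = −0.304.
The balanced reaction is 2 Ga³⁺(aq) + 3 Mg(s) → 2 Ga(s) + 3 Mg²⁺(aq), so Q = [Mg²⁺(aq)]^3 / [Ga³⁺(aq)]^2.
Isolating [Mg²⁺(aq)] in Q = 10^{−0.304} yields log [Mg²⁺(aq)] = −1.554, i.e. 0.028 M.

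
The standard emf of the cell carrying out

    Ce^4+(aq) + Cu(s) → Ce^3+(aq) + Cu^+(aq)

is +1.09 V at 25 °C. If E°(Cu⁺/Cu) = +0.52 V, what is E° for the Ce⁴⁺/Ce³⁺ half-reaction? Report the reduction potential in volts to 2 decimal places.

In the reaction as written the Ce⁴⁺/Ce³⁺ couple is reduced (cathode) and Cu⁺/Cu is oxidized (anode), so E°cell = E°(Ce⁴⁺/Ce³⁺) − E°(Cu⁺/Cu).
E°(Ce⁴⁺/Ce³⁺) = E°cell + E°(anode) = +1.09 + (+0.52) = +1.61 V.

+1.61 V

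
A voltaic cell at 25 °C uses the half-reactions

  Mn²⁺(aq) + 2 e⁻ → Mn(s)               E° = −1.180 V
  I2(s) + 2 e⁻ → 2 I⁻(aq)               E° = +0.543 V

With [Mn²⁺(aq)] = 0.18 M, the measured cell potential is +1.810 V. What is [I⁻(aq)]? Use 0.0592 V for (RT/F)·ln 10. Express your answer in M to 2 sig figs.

0.080 M

I₂/I⁻ is the cathode (higher E°); E°cell = +0.543 − (−1.180) = +1.723 V with n = 2.
Since E = E° − (0.0592/n)·log Q, log Q = n(E° − E)/0.0592 = −2.939.
The balanced reaction is I2(s) + Mn(s) → 2 I⁻(aq) + Mn²⁺(aq), so Q = [I⁻(aq)]^2·[Mn²⁺(aq)].
Solving for the unknown gives log [I⁻(aq)] = −1.097, so [I⁻(aq)] ≈ 0.080 M.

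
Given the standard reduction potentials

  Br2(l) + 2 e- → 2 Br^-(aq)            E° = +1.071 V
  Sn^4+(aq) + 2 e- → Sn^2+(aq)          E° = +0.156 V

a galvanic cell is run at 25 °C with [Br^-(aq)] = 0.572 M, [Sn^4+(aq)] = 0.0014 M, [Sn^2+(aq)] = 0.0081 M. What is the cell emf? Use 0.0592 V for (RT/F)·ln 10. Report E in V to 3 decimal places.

Br₂/Br⁻ is reduced (cathode, E° = +1.071 V) and Sn⁴⁺/Sn²⁺ is oxidized (anode).
The standard potential is +1.071 − (+0.156) = +0.915 V and the balanced reaction transfers n = 2 electrons.
The balanced reaction is Br2(l) + Sn^2+(aq) → 2 Br^-(aq) + Sn^4+(aq), so Q = ([Br^-(aq)]^2·[Sn^4+(aq)]) / [Sn^2+(aq)] = 0.0566 and log Q = −1.248.
E = E° − (0.0592/n)·log Q = +0.915 − (0.0592/2)(−1.248) = +0.952 V.

+0.952 V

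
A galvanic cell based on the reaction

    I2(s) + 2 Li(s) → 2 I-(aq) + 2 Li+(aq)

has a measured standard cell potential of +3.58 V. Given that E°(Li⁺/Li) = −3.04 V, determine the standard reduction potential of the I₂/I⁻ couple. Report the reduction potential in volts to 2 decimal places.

In the reaction as written the I₂/I⁻ couple is reduced (cathode) and Li⁺/Li is oxidized (anode), so E°cell = E°(I₂/I⁻) − E°(Li⁺/Li).
E°(I₂/I⁻) = E°cell + E°(anode) = +3.58 + (−3.04) = +0.54 V.

+0.54 V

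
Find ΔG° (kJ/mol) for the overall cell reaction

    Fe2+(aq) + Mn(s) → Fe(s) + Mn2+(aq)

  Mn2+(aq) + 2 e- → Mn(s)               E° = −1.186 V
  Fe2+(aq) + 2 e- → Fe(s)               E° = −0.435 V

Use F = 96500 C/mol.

In the reaction as written Fe2+(aq) is reduced, so the Fe²⁺/Fe couple is the cathode and Mn²⁺/Mn is the anode.
E°cell = −0.435 − (−1.186) = +0.751 V; balancing electrons gives n = 2.
ΔG° = −nFE°cell = −(2)(96500)(+0.751) J/mol = −145 kJ/mol.

−145 kJ/mol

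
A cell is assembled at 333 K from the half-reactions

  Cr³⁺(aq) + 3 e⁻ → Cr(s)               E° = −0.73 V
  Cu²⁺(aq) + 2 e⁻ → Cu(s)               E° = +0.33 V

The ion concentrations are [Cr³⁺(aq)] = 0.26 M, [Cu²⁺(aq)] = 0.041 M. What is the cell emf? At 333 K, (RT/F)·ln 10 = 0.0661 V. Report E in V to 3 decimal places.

+1.027 V

Since E°(Cu²⁺/Cu) > E°(Cr³⁺/Cr), Cu²⁺/Cu serves as the cathode.
E°cell = E°cat − E°an = +0.33 − (−0.73) = +1.06 V; n = 6.
Balancing gives 3 Cu²⁺(aq) + 2 Cr(s) → 3 Cu(s) + 2 Cr³⁺(aq); hence Q = [Cr³⁺(aq)]^2 / [Cu²⁺(aq)]^3 = 981 (log Q = 2.992).
E = E° − (0.0661/n)·log Q = +1.06 − (0.0661/6)(2.992) = +1.027 V.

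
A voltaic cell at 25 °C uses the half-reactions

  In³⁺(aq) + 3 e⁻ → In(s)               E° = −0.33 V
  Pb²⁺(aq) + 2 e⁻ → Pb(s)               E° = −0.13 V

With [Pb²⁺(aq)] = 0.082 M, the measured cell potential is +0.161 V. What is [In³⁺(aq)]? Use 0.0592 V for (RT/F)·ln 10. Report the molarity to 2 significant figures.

With Pb²⁺/Pb at the cathode and In³⁺/In at the anode, E°cell = −0.13 − (−0.33) = +0.20 V (n = 6).
From the Nernst equation, log Q = n(E° − E)/0.0592 = 6·(+0.20 − (+0.161))/0.0592 = 3.953.
The balanced reaction is 3 Pb²⁺(aq) + 2 In(s) → 3 Pb(s) + 2 In³⁺(aq), so Q = [In³⁺(aq)]^2 / [Pb²⁺(aq)]^3.
Substituting the known concentrations and solving, log [In³⁺(aq)] = 0.347 and [In³⁺(aq)] = 2.2 M.

2.2 M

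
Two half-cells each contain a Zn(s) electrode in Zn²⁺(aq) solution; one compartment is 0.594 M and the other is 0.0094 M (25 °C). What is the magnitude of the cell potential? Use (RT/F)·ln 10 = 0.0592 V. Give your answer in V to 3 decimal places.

For a concentration cell E°cell = 0, since both electrodes use the same couple.
The compartment with the higher Zn²⁺(aq) concentration (0.594 M) acts as the cathode; ions are reduced there and produced at the dilute (0.0094 M) anode.
With n = 2, Ecell = −(0.0592/2)·log([dilute]/[conc]) = −(0.0592/2)·log(0.0094/0.594) = +0.053 V.

0.053 V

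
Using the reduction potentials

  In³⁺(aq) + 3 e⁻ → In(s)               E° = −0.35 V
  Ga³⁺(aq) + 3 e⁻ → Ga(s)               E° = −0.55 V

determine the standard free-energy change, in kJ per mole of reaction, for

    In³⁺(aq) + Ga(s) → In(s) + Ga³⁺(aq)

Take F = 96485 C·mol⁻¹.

−57.9 kJ/mol

In the reaction as written In³⁺(aq) is reduced, so the In³⁺/In couple is the cathode and Ga³⁺/Ga is the anode.
E°cell = −0.35 − (−0.55) = +0.20 V; balancing electrons gives n = 3.
ΔG° = −nFE°cell = −(3)(96485)(+0.20) J/mol = −57.9 kJ/mol.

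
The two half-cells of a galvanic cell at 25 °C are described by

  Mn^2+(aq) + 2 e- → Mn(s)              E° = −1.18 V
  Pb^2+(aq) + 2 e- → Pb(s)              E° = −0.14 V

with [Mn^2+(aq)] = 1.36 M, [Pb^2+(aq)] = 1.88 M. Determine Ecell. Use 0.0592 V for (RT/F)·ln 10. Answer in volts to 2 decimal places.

Since E°(Pb²⁺/Pb) > E°(Mn²⁺/Mn), Pb²⁺/Pb serves as the cathode.
The standard potential is −0.14 − (−1.18) = +1.04 V and the balanced reaction transfers n = 2 electrons.
For the overall reaction Pb^2+(aq) + Mn(s) → Pb(s) + Mn^2+(aq), Q = [Mn^2+(aq)] / [Pb^2+(aq)] = 0.723, giving log Q = −0.141.
E = E° − (0.0592/n)·log Q = +1.04 − (0.0592/2)(−0.141) = +1.04 V.

+1.04 V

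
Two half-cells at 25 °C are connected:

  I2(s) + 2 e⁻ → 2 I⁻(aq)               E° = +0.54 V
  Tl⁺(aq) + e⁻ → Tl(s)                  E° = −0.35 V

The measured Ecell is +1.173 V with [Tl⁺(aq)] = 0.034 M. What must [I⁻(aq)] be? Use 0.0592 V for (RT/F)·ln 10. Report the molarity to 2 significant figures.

I₂/I⁻ is the cathode (higher E°); E°cell = +0.54 − (−0.35) = +0.89 V with n = 2.
Since E = E° − (0.0592/n)·log Q, log Q = n(E° − E)/0.0592 = −9.561.
The balanced reaction is I2(s) + 2 Tl(s) → 2 I⁻(aq) + 2 Tl⁺(aq), so Q = [I⁻(aq)]^2·[Tl⁺(aq)]^2.
Substituting the known concentrations and solving, log [I⁻(aq)] = −3.312 and [I⁻(aq)] = 0.00049 M.

0.00049 M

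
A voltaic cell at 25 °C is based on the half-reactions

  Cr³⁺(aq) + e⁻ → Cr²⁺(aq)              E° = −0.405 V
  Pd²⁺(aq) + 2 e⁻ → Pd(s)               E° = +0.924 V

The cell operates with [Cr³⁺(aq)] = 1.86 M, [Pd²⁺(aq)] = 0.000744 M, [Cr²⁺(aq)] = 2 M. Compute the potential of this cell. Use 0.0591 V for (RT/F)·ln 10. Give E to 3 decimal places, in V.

Pd²⁺/Pd is reduced (cathode, E° = +0.924 V) and Cr³⁺/Cr²⁺ is oxidized (anode).
The standard potential is +0.924 − (−0.405) = +1.329 V and the balanced reaction transfers n = 2 electrons.
The balanced reaction is Pd²⁺(aq) + 2 Cr²⁺(aq) → Pd(s) + 2 Cr³⁺(aq), so Q = [Cr³⁺(aq)]^2 / ([Pd²⁺(aq)]·[Cr²⁺(aq)]^2) = 1.16×10^3 and log Q = 3.065.
Applying E = E° − (RT ln10/nF)·log Q gives +1.329 − (0.0591/2)(3.065) = +1.238 V.

+1.238 V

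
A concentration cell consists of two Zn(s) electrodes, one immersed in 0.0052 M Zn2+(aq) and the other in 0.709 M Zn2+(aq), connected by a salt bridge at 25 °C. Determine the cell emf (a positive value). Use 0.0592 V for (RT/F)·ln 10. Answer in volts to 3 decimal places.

For a concentration cell E°cell = 0, since both electrodes use the same couple.
The compartment with the higher Zn2+(aq) concentration (0.709 M) acts as the cathode; ions are reduced there and produced at the dilute (0.0052 M) anode.
With n = 2, Ecell = −(0.0592/2)·log([dilute]/[conc]) = −(0.0592/2)·log(0.0052/0.709) = +0.063 V.

0.063 V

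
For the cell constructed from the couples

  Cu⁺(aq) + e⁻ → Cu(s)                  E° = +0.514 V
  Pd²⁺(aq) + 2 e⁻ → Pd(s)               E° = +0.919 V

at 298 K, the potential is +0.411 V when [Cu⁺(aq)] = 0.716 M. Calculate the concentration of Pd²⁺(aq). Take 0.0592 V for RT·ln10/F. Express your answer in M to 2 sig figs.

0.82 M

Pd²⁺/Pd is the cathode (higher E°); E°cell = +0.919 − (+0.514) = +0.405 V with n = 2.
Rearranging E = E° − (0.0592/n)·log Q gives log Q = 2(+0.405 − (+0.411))/0.0592 = −0.203.
The balanced reaction is Pd²⁺(aq) + 2 Cu(s) → Pd(s) + 2 Cu⁺(aq), so Q = [Cu⁺(aq)]^2 / [Pd²⁺(aq)].
Substituting the known concentrations and solving, log [Pd²⁺(aq)] = −0.087 and [Pd²⁺(aq)] = 0.82 M.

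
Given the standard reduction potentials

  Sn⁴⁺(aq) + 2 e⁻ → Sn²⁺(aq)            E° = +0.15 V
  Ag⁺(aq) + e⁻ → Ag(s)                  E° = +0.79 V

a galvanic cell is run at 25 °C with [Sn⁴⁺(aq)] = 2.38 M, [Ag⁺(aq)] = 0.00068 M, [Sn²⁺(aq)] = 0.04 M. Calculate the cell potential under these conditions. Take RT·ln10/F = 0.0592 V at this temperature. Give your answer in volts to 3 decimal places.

+0.400 V

Since E°(Ag⁺/Ag) > E°(Sn⁴⁺/Sn²⁺), Ag⁺/Ag serves as the cathode.
E°cell = +0.79 − (+0.15) = +0.64 V, with n = 2 electrons transferred.
For the overall reaction 2 Ag⁺(aq) + Sn²⁺(aq) → 2 Ag(s) + Sn⁴⁺(aq), Q = [Sn⁴⁺(aq)] / ([Ag⁺(aq)]^2·[Sn²⁺(aq)]) = 1.29×10^8, giving log Q = 8.109.
Applying E = E° − (RT ln10/nF)·log Q gives +0.64 − (0.0592/2)(8.109) = +0.400 V.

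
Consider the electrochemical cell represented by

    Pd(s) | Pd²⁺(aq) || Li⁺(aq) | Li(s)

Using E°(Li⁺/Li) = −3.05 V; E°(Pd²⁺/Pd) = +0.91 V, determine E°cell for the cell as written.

−3.96 V

By convention the left-hand electrode in cell notation is the anode (oxidation) and the right-hand electrode is the cathode (reduction).
E°cell = E°(right) − E°(left) = −3.05 − (+0.91) = −3.96 V.
The negative sign shows that, as written, the cell would require an external voltage to drive the reaction.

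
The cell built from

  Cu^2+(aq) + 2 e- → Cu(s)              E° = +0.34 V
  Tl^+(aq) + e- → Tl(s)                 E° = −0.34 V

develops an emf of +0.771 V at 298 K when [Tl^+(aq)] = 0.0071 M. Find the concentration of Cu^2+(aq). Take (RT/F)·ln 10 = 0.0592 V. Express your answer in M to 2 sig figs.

The Cu²⁺/Cu couple has the larger reduction potential, so it is the cathode: E°cell = +0.34 − (−0.34) = +0.68 V and n = 2.
Since E = E° − (0.0592/n)·log Q, log Q = n(E° − E)/0.0592 = −3.074.
Balancing electrons gives Cu^2+(aq) + 2 Tl(s) → Cu(s) + 2 Tl^+(aq); thus Q = [Tl^+(aq)]^2 / [Cu^2+(aq)].
Isolating [Cu^2+(aq)] in Q = 10^{−3.074} yields log [Cu^2+(aq)] = −1.223, i.e. 0.060 M.

0.060 M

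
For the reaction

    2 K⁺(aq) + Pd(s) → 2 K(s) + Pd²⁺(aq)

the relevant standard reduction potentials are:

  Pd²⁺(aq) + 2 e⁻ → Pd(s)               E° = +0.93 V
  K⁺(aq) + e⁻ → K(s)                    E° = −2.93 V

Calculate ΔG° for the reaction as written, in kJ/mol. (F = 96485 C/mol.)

In the reaction as written K⁺(aq) is reduced, so the K⁺/K couple is the cathode and Pd²⁺/Pd is the anode.
E°cell = −2.93 − (+0.93) = −3.86 V; balancing electrons gives n = 2.
ΔG° = −nFE°cell = −(2)(96485)(−3.86) J/mol = +745 kJ/mol.

+745 kJ/mol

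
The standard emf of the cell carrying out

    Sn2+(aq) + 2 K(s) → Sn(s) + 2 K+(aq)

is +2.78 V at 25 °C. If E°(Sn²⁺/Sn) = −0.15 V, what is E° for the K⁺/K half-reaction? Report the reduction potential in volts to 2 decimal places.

−2.93 V

In the reaction as written the Sn²⁺/Sn couple is reduced (cathode) and K⁺/K is oxidized (anode), so E°cell = E°(Sn²⁺/Sn) − E°(K⁺/K).
E°(K⁺/K) = E°(cathode) − E°cell = −0.15 − (+2.78) = −2.93 V.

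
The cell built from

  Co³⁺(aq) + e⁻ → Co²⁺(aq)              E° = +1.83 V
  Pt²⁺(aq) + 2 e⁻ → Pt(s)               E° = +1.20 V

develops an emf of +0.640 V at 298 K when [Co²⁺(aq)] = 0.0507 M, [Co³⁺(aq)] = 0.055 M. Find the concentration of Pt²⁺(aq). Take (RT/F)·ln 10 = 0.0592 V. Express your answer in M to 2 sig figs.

With Co³⁺/Co²⁺ at the cathode and Pt²⁺/Pt at the anode, E°cell = +1.83 − (+1.20) = +0.63 V (n = 2).
From the Nernst equation, log Q = n(E° − E)/0.0592 = 2·(+0.63 − (+0.640))/0.0592 = −0.338.
For 2 Co³⁺(aq) + Pt(s) → 2 Co²⁺(aq) + Pt²⁺(aq), the reaction quotient is Q = ([Co²⁺(aq)]^2·[Pt²⁺(aq)]) / [Co³⁺(aq)]^2.
Solving for the unknown gives log [Pt²⁺(aq)] = −0.267, so [Pt²⁺(aq)] ≈ 0.54 M.

0.54 M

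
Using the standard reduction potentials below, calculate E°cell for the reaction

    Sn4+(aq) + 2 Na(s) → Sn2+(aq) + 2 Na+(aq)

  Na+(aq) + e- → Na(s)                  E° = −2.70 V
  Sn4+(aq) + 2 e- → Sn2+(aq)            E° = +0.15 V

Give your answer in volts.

+2.85 V

In the reaction as written, Sn4+(aq) is reduced (cathode) and Na+(aq) is produced by oxidation at the anode.
E°cell = E°(cathode) − E°(anode) = +0.15 − (−2.70) = +2.85 V.
The positive value indicates the reaction is spontaneous as written.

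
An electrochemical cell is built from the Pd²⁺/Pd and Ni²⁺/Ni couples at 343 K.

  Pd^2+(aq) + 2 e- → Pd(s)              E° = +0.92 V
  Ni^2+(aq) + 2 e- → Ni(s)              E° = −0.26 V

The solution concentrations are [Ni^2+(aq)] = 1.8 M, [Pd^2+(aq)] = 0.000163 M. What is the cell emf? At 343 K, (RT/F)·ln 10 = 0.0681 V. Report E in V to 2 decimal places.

+1.04 V

Pd²⁺/Pd is reduced (cathode, E° = +0.92 V) and Ni²⁺/Ni is oxidized (anode).
E°cell = +0.92 − (−0.26) = +1.18 V, with n = 2 electrons transferred.
Balancing gives Pd^2+(aq) + Ni(s) → Pd(s) + Ni^2+(aq); hence Q = [Ni^2+(aq)] / [Pd^2+(aq)] = 1.1×10^4 (log Q = 4.043).
E = E° − (0.0681/n)·log Q = +1.18 − (0.0681/2)(4.043) = +1.04 V.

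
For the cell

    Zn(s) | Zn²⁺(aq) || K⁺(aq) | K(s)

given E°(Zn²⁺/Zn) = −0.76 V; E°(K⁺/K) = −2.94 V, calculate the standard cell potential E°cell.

−2.18 V

By convention the left-hand electrode in cell notation is the anode (oxidation) and the right-hand electrode is the cathode (reduction).
E°cell = E°(right) − E°(left) = −2.94 − (−0.76) = −2.18 V.
The negative sign shows that, as written, the cell would require an external voltage to drive the reaction.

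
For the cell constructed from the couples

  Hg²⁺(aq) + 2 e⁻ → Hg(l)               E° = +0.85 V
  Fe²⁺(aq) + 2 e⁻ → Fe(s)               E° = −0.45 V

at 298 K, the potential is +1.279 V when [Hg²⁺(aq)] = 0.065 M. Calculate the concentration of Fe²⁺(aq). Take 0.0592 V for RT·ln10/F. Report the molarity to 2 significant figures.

Hg²⁺/Hg is the cathode (higher E°); E°cell = +0.85 − (−0.45) = +1.30 V with n = 2.
Rearranging E = E° − (0.0592/n)·log Q gives log Q = 2(+1.30 − (+1.279))/0.0592 = 0.709.
Balancing electrons gives Hg²⁺(aq) + Fe(s) → Hg(l) + Fe²⁺(aq); thus Q = [Fe²⁺(aq)] / [Hg²⁺(aq)].
Substituting the known concentrations and solving, log [Fe²⁺(aq)] = −0.478 and [Fe²⁺(aq)] = 0.33 M.

0.33 M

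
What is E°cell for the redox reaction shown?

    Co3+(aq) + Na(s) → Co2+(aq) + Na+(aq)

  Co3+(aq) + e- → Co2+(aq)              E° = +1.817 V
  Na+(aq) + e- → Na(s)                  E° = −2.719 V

In the reaction as written, Co3+(aq) is reduced (cathode) and Na+(aq) is produced by oxidation at the anode.
E°cell = E°(cathode) − E°(anode) = +1.817 − (−2.719) = +4.536 V.

+4.536 V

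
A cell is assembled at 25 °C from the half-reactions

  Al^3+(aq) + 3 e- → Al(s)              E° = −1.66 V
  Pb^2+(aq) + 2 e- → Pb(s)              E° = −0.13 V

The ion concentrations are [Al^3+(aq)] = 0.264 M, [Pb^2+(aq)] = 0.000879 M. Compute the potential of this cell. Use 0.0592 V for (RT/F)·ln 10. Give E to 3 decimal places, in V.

Pb²⁺/Pb is reduced (cathode, E° = −0.13 V) and Al³⁺/Al is oxidized (anode).
The standard potential is −0.13 − (−1.66) = +1.53 V and the balanced reaction transfers n = 6 electrons.
The balanced reaction is 3 Pb^2+(aq) + 2 Al(s) → 3 Pb(s) + 2 Al^3+(aq), so Q = [Al^3+(aq)]^2 / [Pb^2+(aq)]^3 = 1.03×10^8 and log Q = 8.011.
By the Nernst equation, E = +1.53 − (0.0592/6)·(8.011) = +1.451 V.

+1.451 V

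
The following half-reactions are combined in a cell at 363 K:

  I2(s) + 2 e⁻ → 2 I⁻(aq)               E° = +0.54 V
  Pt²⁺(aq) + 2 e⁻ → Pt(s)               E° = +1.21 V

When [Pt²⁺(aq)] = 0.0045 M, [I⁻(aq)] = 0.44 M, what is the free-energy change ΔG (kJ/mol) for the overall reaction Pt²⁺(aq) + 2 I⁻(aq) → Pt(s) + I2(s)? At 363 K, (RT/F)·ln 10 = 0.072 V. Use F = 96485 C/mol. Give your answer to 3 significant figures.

With Pt²⁺/Pt reduced at the cathode, E°cell = +1.21 − (+0.54) = +0.67 V and n = 2.
Here Q = 1 / ([Pt²⁺(aq)]·[I⁻(aq)]^2) = 1.15×10^3 (log Q = 3.060), giving E = +0.67 − (0.072/2)·(3.060) = +0.5598 V.
ΔG = −nFE = −(2)(96485)(+0.5598) J/mol = −108 kJ/mol.

−108 kJ/mol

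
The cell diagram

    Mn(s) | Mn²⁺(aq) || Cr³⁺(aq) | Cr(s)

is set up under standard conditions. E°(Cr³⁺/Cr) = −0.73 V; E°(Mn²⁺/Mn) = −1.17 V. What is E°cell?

By convention the left-hand electrode in cell notation is the anode (oxidation) and the right-hand electrode is the cathode (reduction).
E°cell = E°(right) − E°(left) = −0.73 − (−1.17) = +0.44 V.

+0.44 V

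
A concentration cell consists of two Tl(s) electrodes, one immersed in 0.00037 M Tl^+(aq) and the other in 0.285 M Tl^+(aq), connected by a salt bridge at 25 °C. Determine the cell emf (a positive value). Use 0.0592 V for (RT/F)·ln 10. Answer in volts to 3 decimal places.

0.171 V

For a concentration cell E°cell = 0, since both electrodes use the same couple.
The compartment with the higher Tl^+(aq) concentration (0.285 M) acts as the cathode; ions are reduced there and produced at the dilute (0.00037 M) anode.
With n = 1, Ecell = −(0.0592/1)·log([dilute]/[conc]) = −(0.0592/1)·log(0.00037/0.285) = +0.171 V.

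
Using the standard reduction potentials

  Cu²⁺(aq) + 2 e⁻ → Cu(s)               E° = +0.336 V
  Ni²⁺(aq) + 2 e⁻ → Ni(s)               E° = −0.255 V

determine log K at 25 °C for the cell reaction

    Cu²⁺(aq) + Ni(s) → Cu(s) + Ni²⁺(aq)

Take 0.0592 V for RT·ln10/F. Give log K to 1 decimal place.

The Cu²⁺/Cu couple is reduced (cathode); E°cell = +0.336 − (−0.255) = +0.591 V with n = 2.
At equilibrium E = 0, so log K = nE°cell / 0.0592 = (2)(+0.591) / 0.0592 = 20.0.

log K = 20.0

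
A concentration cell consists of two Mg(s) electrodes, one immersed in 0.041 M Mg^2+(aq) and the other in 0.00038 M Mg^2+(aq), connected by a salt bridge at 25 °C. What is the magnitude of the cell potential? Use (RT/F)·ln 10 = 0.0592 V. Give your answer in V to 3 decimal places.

For a concentration cell E°cell = 0, since both electrodes use the same couple.
The compartment with the higher Mg^2+(aq) concentration (0.041 M) acts as the cathode; ions are reduced there and produced at the dilute (0.00038 M) anode.
With n = 2, Ecell = −(0.0592/2)·log([dilute]/[conc]) = −(0.0592/2)·log(0.00038/0.041) = +0.060 V.

0.060 V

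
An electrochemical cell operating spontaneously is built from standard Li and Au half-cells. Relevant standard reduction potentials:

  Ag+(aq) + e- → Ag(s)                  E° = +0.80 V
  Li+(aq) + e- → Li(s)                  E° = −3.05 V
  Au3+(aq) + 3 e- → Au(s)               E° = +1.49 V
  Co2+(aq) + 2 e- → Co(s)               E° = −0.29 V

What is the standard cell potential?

The Au³⁺/Au couple has the higher E°, so Au ion is reduced (cathode) and Li is oxidized (anode).
E°cell = E°(cathode) − E°(anode) = +1.49 − (−3.05) = +4.54 V.

+4.54 V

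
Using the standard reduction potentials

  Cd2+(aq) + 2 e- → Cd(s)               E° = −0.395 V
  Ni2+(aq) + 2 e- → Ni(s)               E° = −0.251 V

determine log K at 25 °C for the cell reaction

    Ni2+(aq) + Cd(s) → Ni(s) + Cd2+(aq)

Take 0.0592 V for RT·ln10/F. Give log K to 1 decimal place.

log K = 4.9

The Ni²⁺/Ni couple is reduced (cathode); E°cell = −0.251 − (−0.395) = +0.144 V with n = 2.
At equilibrium E = 0, so log K = nE°cell / 0.0592 = (2)(+0.144) / 0.0592 = 4.9.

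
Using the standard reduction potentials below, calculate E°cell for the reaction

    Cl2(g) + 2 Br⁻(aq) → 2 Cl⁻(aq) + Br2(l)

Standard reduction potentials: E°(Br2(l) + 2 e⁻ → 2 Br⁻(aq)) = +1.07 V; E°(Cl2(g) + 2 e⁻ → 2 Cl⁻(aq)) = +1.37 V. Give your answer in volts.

+0.30 V

In the reaction as written, Cl2(g) is reduced (cathode) and Br2(l) is produced by oxidation at the anode.
E°cell = E°(cathode) − E°(anode) = +1.37 − (+1.07) = +0.30 V.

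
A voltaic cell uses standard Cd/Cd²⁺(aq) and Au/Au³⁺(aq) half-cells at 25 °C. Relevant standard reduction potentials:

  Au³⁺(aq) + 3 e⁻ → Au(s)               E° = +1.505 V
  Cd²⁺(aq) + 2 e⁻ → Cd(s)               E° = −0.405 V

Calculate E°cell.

+1.910 V

Of the two couples in this cell, the one with the more positive reduction potential is reduced at the cathode: here that is Au³⁺/Au (+1.505 V); Cd²⁺/Cd (−0.405 V) is the anode.
E°cell = E°(cathode) − E°(anode) = +1.505 − (−0.405) = +1.910 V.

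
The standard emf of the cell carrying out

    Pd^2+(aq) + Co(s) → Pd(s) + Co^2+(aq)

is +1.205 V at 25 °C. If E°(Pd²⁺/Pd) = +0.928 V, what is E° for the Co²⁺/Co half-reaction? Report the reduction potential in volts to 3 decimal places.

−0.277 V

In the reaction as written the Pd²⁺/Pd couple is reduced (cathode) and Co²⁺/Co is oxidized (anode), so E°cell = E°(Pd²⁺/Pd) − E°(Co²⁺/Co).
E°(Co²⁺/Co) = E°(cathode) − E°cell = +0.928 − (+1.205) = −0.277 V.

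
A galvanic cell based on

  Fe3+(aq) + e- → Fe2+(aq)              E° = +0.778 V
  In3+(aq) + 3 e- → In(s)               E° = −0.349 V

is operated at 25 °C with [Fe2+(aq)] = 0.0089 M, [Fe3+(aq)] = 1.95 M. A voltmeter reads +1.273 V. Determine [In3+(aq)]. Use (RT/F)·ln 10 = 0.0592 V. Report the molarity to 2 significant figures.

0.42 M

The Fe³⁺/Fe²⁺ couple has the larger reduction potential, so it is the cathode: E°cell = +0.778 − (−0.349) = +1.127 V and n = 3.
Rearranging E = E° − (0.0592/n)·log Q gives log Q = 3(+1.127 − (+1.273))/0.0592 = −7.399.
For 3 Fe3+(aq) + In(s) → 3 Fe2+(aq) + In3+(aq), the reaction quotient is Q = ([Fe2+(aq)]^3·[In3+(aq)]) / [Fe3+(aq)]^3.
Solving for the unknown gives log [In3+(aq)] = −0.377, so [In3+(aq)] ≈ 0.42 M.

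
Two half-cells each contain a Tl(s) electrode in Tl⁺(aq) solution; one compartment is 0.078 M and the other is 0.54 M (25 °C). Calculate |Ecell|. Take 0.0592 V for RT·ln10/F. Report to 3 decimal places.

0.050 V

For a concentration cell E°cell = 0, since both electrodes use the same couple.
The compartment with the higher Tl⁺(aq) concentration (0.54 M) acts as the cathode; ions are reduced there and produced at the dilute (0.078 M) anode.
With n = 1, Ecell = −(0.0592/1)·log([dilute]/[conc]) = −(0.0592/1)·log(0.078/0.54) = +0.050 V.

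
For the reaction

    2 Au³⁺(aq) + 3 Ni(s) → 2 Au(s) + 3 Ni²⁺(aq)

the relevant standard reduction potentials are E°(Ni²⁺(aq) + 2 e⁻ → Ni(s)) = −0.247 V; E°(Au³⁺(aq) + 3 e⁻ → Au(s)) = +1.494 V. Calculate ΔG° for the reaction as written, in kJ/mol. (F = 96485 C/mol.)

−1008 kJ/mol

In the reaction as written Au³⁺(aq) is reduced, so the Au³⁺/Au couple is the cathode and Ni²⁺/Ni is the anode.
E°cell = +1.494 − (−0.247) = +1.741 V; balancing electrons gives n = 6.
ΔG° = −nFE°cell = −(6)(96485)(+1.741) J/mol = −1008 kJ/mol.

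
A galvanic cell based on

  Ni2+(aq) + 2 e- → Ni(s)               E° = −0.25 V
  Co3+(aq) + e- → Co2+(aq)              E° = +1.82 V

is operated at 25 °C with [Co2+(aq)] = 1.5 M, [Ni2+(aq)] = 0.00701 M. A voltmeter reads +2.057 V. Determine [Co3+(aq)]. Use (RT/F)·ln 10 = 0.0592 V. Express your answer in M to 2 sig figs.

The Co³⁺/Co²⁺ couple has the larger reduction potential, so it is the cathode: E°cell = +1.82 − (−0.25) = +2.07 V and n = 2.
From the Nernst equation, log Q = n(E° − E)/0.0592 = 2·(+2.07 − (+2.057))/0.0592 = 0.439.
Balancing electrons gives 2 Co3+(aq) + Ni(s) → 2 Co2+(aq) + Ni2+(aq); thus Q = ([Co2+(aq)]^2·[Ni2+(aq)]) / [Co3+(aq)]^2.
Solving for the unknown gives log [Co3+(aq)] = −1.121, so [Co3+(aq)] ≈ 0.076 M.

0.076 M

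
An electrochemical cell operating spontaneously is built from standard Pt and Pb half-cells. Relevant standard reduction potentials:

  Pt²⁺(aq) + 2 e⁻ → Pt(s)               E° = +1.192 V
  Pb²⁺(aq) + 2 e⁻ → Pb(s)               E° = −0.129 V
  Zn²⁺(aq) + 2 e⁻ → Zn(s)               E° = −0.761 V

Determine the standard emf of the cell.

Of the two couples in this cell, the one with the more positive reduction potential is reduced at the cathode: here that is Pt²⁺/Pt (+1.192 V); Pb²⁺/Pb (−0.129 V) is the anode.
E°cell = E°(cathode) − E°(anode) = +1.192 − (−0.129) = +1.321 V.

+1.321 V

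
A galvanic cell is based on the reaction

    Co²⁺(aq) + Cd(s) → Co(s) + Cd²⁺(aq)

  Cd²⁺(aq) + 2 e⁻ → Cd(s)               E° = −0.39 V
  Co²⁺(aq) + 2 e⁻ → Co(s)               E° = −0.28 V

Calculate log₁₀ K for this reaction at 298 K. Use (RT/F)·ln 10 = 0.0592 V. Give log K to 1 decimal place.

log K = 3.7

The Co²⁺/Co couple is reduced (cathode); E°cell = −0.28 − (−0.39) = +0.11 V with n = 2.
At equilibrium E = 0, so log K = nE°cell / 0.0592 = (2)(+0.11) / 0.0592 = 3.7.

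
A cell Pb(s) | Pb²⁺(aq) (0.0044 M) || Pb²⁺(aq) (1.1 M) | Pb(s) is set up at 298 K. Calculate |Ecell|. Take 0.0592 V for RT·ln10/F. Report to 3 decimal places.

For a concentration cell E°cell = 0, since both electrodes use the same couple.
The compartment with the higher Pb²⁺(aq) concentration (1.1 M) acts as the cathode; ions are reduced there and produced at the dilute (0.0044 M) anode.
With n = 2, Ecell = −(0.0592/2)·log([dilute]/[conc]) = −(0.0592/2)·log(0.0044/1.1) = +0.071 V.

0.071 V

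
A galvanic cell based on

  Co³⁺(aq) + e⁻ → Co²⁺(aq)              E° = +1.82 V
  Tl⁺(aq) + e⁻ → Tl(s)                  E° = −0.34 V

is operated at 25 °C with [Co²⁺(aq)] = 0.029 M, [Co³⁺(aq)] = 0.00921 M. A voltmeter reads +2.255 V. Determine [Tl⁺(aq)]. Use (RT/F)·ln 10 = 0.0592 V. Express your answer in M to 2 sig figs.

Co³⁺/Co²⁺ is the cathode (higher E°); E°cell = +1.82 − (−0.34) = +2.16 V with n = 1.
Rearranging E = E° − (0.0592/n)·log Q gives log Q = 1(+2.16 − (+2.255))/0.0592 = −1.605.
For Co³⁺(aq) + Tl(s) → Co²⁺(aq) + Tl⁺(aq), the reaction quotient is Q = ([Co²⁺(aq)]·[Tl⁺(aq)]) / [Co³⁺(aq)].
Isolating [Tl⁺(aq)] in Q = 10^{−1.605} yields log [Tl⁺(aq)] = −2.103, i.e. 0.0079 M.

0.0079 M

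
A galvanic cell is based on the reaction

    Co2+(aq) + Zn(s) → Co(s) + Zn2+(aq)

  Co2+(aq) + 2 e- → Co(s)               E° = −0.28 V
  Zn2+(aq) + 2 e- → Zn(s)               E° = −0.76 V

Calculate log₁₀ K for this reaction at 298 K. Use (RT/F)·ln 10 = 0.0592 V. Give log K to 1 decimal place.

The Co²⁺/Co couple is reduced (cathode); E°cell = −0.28 − (−0.76) = +0.48 V with n = 2.
At equilibrium E = 0, so log K = nE°cell / 0.0592 = (2)(+0.48) / 0.0592 = 16.2.

log K = 16.2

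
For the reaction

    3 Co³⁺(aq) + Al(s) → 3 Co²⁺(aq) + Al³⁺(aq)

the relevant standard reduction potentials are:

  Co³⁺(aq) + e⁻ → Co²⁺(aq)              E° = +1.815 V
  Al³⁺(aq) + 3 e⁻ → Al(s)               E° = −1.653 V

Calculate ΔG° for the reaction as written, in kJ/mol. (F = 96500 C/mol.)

−1004 kJ/mol

In the reaction as written Co³⁺(aq) is reduced, so the Co³⁺/Co²⁺ couple is the cathode and Al³⁺/Al is the anode.
E°cell = +1.815 − (−1.653) = +3.468 V; balancing electrons gives n = 3.
ΔG° = −nFE°cell = −(3)(96500)(+3.468) J/mol = −1004 kJ/mol.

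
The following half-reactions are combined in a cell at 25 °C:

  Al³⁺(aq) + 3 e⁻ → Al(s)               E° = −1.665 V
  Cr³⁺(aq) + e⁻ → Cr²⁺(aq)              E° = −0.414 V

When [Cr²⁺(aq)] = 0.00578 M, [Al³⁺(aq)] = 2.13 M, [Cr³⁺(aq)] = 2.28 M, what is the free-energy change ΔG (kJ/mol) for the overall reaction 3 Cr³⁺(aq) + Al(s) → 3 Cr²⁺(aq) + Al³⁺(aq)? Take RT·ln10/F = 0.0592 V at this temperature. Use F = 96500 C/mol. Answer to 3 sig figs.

With Cr³⁺/Cr²⁺ reduced at the cathode, E°cell = −0.414 − (−1.665) = +1.251 V and n = 3.
Q = ([Cr²⁺(aq)]^3·[Al³⁺(aq)]) / [Cr³⁺(aq)]^3 = 3.47×10^−8, so log Q = −7.460 and E = +1.251 − (0.0592/3)(−7.460) = +1.3982 V.
Finally ΔG = −nFE = −(3)(96500 C/mol)(+1.3982 V) = −405 kJ/mol.

−405 kJ/mol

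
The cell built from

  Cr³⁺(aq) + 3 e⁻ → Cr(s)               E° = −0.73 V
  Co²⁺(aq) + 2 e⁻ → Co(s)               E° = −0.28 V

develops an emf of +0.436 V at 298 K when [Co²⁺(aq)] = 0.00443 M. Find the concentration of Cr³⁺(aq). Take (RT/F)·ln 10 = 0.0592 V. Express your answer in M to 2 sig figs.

The Co²⁺/Co couple has the larger reduction potential, so it is the cathode: E°cell = −0.28 − (−0.73) = +0.45 V and n = 6.
From the Nernst equation, log Q = n(E° − E)/0.0592 = 6·(+0.45 − (+0.436))/0.0592 = 1.419.
The balanced reaction is 3 Co²⁺(aq) + 2 Cr(s) → 3 Co(s) + 2 Cr³⁺(aq), so Q = [Cr³⁺(aq)]^2 / [Co²⁺(aq)]^3.
Isolating [Cr³⁺(aq)] in Q = 10^{1.419} yields log [Cr³⁺(aq)] = −2.821, i.e. 0.0015 M.

0.0015 M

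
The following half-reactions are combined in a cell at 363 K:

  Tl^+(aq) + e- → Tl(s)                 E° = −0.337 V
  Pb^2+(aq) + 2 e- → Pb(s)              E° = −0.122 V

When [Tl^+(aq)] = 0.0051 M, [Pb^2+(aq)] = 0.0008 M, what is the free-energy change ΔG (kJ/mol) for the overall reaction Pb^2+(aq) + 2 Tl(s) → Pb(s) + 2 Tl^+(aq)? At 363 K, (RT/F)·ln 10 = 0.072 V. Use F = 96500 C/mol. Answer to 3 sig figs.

−51.8 kJ/mol

With Pb²⁺/Pb reduced at the cathode, E°cell = −0.122 − (−0.337) = +0.215 V and n = 2.
The reaction quotient is [Tl^+(aq)]^2 / [Pb^2+(aq)] = 0.0325; by Nernst, E = +0.215 − (0.072/2)(−1.488) = +0.2686 V.
Then ΔG = −nFE = −2 × 96500 × +0.2686 J/mol = −51.8 kJ/mol.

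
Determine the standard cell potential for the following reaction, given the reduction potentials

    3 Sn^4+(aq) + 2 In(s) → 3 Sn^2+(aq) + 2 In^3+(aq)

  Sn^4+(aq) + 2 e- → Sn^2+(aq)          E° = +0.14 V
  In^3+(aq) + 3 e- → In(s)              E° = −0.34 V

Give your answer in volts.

+0.48 V

Sn^4+(aq) gains electrons, so the Sn⁴⁺/Sn²⁺ couple is the cathode; the In³⁺/In couple is the anode.
E°cell = E°(cathode) − E°(anode) = +0.14 − (−0.34) = +0.48 V.
The positive value indicates the reaction is spontaneous as written.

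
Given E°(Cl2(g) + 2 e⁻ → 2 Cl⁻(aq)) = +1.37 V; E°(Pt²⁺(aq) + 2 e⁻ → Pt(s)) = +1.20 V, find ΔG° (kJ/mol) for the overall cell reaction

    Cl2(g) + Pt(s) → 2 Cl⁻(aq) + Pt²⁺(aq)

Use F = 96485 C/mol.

In the reaction as written Cl2(g) is reduced, so the Cl₂/Cl⁻ couple is the cathode and Pt²⁺/Pt is the anode.
E°cell = +1.37 − (+1.20) = +0.17 V; balancing electrons gives n = 2.
ΔG° = −nFE°cell = −(2)(96485)(+0.17) J/mol = −32.8 kJ/mol.

−32.8 kJ/mol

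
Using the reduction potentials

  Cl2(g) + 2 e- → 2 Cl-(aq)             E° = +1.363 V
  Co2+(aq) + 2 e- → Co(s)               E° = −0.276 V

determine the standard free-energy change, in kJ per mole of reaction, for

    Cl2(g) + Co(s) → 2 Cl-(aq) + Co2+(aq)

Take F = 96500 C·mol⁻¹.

In the reaction as written Cl2(g) is reduced, so the Cl₂/Cl⁻ couple is the cathode and Co²⁺/Co is the anode.
E°cell = +1.363 − (−0.276) = +1.639 V; balancing electrons gives n = 2.
ΔG° = −nFE°cell = −(2)(96500)(+1.639) J/mol = −316 kJ/mol.

−316 kJ/mol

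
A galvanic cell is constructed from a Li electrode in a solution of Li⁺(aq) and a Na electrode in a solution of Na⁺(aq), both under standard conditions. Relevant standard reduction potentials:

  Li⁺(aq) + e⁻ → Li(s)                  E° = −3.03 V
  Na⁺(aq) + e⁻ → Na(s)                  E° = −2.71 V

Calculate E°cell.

Of the two couples in this cell, the one with the more positive reduction potential is reduced at the cathode: here that is Na⁺/Na (−2.71 V); Li⁺/Li (−3.03 V) is the anode.
E°cell = E°(cathode) − E°(anode) = −2.71 − (−3.03) = +0.32 V.

+0.32 V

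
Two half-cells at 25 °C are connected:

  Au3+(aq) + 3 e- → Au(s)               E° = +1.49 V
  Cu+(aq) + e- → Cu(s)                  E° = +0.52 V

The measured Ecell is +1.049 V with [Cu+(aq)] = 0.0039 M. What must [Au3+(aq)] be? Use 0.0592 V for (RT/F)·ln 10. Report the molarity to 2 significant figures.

0.00060 M

The Au³⁺/Au couple has the larger reduction potential, so it is the cathode: E°cell = +1.49 − (+0.52) = +0.97 V and n = 3.
Rearranging E = E° − (0.0592/n)·log Q gives log Q = 3(+0.97 − (+1.049))/0.0592 = −4.003.
For Au3+(aq) + 3 Cu(s) → Au(s) + 3 Cu+(aq), the reaction quotient is Q = [Cu+(aq)]^3 / [Au3+(aq)].
Solving for the unknown gives log [Au3+(aq)] = −3.224, so [Au3+(aq)] ≈ 0.00060 M.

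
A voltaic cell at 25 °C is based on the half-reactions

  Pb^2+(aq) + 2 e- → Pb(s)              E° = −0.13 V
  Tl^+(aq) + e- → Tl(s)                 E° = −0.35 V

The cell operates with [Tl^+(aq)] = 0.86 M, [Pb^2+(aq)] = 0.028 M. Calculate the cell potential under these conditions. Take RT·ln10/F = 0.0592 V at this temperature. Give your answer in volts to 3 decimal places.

+0.178 V

The Pb²⁺/Pb couple has the more positive E°, so it is the cathode; Tl⁺/Tl is the anode.
E°cell = E°cat − E°an = −0.13 − (−0.35) = +0.22 V; n = 2.
The balanced reaction is Pb^2+(aq) + 2 Tl(s) → Pb(s) + 2 Tl^+(aq), so Q = [Tl^+(aq)]^2 / [Pb^2+(aq)] = 26.4 and log Q = 1.422.
Applying E = E° − (RT ln10/nF)·log Q gives +0.22 − (0.0592/2)(1.422) = +0.178 V.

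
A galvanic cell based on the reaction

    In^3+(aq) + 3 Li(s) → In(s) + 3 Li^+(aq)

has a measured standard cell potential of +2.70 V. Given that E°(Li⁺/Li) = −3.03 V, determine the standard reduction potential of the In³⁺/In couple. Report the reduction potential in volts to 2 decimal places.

−0.33 V

In the reaction as written the In³⁺/In couple is reduced (cathode) and Li⁺/Li is oxidized (anode), so E°cell = E°(In³⁺/In) − E°(Li⁺/Li).
E°(In³⁺/In) = E°cell + E°(anode) = +2.70 + (−3.03) = −0.33 V.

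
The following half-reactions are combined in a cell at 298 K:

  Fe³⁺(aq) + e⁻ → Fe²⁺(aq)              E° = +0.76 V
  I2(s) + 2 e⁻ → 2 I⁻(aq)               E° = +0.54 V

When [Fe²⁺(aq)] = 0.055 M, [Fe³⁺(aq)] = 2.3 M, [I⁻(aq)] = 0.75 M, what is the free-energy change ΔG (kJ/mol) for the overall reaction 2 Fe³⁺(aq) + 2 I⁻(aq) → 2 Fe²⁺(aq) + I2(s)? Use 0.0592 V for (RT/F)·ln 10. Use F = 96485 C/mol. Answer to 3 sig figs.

With Fe³⁺/Fe²⁺ reduced at the cathode, E°cell = +0.76 − (+0.54) = +0.22 V and n = 2.
Here Q = [Fe²⁺(aq)]^2 / ([Fe³⁺(aq)]^2·[I⁻(aq)]^2) = 0.00102 (log Q = −2.993), giving E = +0.22 − (0.0592/2)·(−2.993) = +0.3086 V.
Finally ΔG = −nFE = −(2)(96485 C/mol)(+0.3086 V) = −59.6 kJ/mol.

−59.6 kJ/mol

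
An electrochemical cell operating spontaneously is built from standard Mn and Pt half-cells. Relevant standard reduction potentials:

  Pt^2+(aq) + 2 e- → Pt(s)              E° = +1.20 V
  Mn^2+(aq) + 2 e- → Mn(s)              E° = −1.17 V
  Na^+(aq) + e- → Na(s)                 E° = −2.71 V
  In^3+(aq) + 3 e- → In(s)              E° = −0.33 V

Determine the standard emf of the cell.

+2.37 V

Of the two couples in this cell, the one with the more positive reduction potential is reduced at the cathode: here that is Pt²⁺/Pt (+1.20 V); Mn²⁺/Mn (−1.17 V) is the anode.
E°cell = E°(cathode) − E°(anode) = +1.20 − (−1.17) = +2.37 V.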